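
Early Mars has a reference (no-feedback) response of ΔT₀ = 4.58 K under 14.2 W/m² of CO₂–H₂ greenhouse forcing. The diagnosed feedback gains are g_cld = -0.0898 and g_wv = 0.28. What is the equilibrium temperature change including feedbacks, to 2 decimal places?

Total gain g = -0.0898 + 0.28 = 0.1902.
Amplification A = 1/(1 − 0.1902) = 1.235.
ΔT = 4.58 × 1.235 = 5.66 K.

5.66 K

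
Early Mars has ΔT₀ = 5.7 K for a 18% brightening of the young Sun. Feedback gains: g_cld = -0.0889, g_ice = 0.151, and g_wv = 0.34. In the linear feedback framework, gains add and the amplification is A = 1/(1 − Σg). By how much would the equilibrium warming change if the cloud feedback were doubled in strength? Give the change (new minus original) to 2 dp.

-1.23 K

Original: g = 0.4021, ΔT = 5.7/(1−0.4021) = 9.5334 K.
With doubled cloud: g' = 0.3132, ΔT' = 5.7/(1−0.3132) = 8.2994 K.
Change = 8.2994 − 9.5334 = -1.23 K.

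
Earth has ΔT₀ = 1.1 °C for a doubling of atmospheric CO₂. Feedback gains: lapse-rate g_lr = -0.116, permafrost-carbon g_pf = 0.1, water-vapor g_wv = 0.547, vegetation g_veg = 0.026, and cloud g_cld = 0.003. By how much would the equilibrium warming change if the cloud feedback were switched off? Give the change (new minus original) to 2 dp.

Original: g = 0.56, ΔT = 1.1/(1−0.56) = 2.5000 °C.
Without cloud: g' = 0.557, ΔT' = 1.1/(1−0.557) = 2.4831 °C.
Change = 2.4831 − 2.5000 = -0.02 °C.

-0.02 °C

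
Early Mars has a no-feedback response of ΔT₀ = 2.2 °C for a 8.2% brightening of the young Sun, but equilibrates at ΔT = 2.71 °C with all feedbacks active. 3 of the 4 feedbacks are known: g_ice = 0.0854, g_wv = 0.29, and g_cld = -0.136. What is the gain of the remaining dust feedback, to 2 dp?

Amplification A = ΔT/ΔT₀ = 2.71/2.2 = 1.232.
Total gain g = 1 − 1/A = 1 − 1/1.232 = 0.1883.
Known gains sum to 0.0854 + 0.29 − 0.136 = 0.2394.
g_dust = 0.1883 − 0.2394 = -0.05.

-0.05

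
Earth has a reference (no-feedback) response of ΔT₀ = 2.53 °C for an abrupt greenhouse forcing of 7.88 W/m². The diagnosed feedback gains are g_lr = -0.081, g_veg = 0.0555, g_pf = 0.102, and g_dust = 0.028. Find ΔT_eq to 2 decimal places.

2.83 °C

Total gain g = -0.081 + 0.0555 + 0.102 + 0.028 = 0.1045.
Amplification A = 1/(1 − 0.1045) = 1.117.
ΔT = 2.53 × 1.117 = 2.83 °C.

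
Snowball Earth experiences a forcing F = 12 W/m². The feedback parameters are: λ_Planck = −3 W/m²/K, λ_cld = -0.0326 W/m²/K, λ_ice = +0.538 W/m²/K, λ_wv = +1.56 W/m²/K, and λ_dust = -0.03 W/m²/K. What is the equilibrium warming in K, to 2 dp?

12.44 K

Net feedback parameter λ = (−3) + (-0.0326) + (+0.538) + (+1.56) + (-0.03) = -0.9646 W/m²/K.
ΔT = −F/λ = −12/(-0.9646) = 12.44 K.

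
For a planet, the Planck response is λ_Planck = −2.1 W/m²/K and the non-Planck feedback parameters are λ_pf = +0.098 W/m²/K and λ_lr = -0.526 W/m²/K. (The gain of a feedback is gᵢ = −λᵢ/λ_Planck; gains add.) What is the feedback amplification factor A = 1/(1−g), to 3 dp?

0.831

Convert to gains: g_pf = 0.098/2.1 = 0.04667; g_lr = -0.526/2.1 = -0.2505.
Total gain g = -0.20383.
A = 1/(1 + 0.20383) = 0.831.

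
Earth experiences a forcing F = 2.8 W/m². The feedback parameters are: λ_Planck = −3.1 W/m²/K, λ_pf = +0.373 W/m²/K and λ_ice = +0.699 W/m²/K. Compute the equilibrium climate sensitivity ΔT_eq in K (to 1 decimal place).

Net feedback parameter λ = (−3.1) + (+0.373) + (+0.699) = -2.028 W/m²/K.
ΔT = −F/λ = −2.8/(-2.028) = 1.4 K.

1.4 K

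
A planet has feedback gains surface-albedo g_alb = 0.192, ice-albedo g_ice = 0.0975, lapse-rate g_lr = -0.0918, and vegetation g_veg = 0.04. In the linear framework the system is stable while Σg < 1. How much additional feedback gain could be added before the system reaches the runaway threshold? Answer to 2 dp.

Current total gain = 0.192 + 0.0975 − 0.0918 + 0.04 = 0.2377.
Margin to runaway = 1 − 0.2377 = 0.76.

0.76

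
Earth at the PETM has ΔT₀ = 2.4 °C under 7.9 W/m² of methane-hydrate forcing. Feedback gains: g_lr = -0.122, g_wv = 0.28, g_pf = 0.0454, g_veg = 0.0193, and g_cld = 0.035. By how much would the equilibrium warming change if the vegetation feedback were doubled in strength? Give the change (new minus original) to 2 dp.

Original: g = 0.2577, ΔT = 2.4/(1−0.2577) = 3.2332 °C.
With doubled vegetation: g' = 0.277, ΔT' = 2.4/(1−0.277) = 3.3195 °C.
Change = 3.3195 − 3.2332 = 0.09 °C.

0.09 °C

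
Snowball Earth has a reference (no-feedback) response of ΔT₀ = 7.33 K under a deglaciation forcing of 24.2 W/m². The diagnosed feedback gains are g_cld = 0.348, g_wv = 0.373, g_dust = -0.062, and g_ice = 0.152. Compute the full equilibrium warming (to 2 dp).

Total gain g = 0.348 + 0.373 − 0.062 + 0.152 = 0.811.
Amplification A = 1/(1 − 0.811) = 5.291.
ΔT = 7.33 × 5.291 = 38.78 K.

38.78 K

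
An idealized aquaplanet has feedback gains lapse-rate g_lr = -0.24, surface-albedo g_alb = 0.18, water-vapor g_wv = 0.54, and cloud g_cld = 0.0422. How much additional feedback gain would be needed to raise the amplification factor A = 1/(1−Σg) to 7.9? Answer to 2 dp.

0.35

Current total gain = 0.5222.
Target gain for A = 7.9: g* = 1 − 1/7.9 = 0.8734.
Additional gain needed = 0.8734 − 0.5222 = 0.35.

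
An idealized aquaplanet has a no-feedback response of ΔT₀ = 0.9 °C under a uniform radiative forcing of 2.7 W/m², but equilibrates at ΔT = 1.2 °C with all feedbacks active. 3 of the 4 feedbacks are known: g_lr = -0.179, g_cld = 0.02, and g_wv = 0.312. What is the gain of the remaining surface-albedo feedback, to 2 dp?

0.10

Amplification A = ΔT/ΔT₀ = 1.2/0.9 = 1.333.
Total gain g = 1 − 1/A = 1 − 1/1.333 = 0.2498.
Known gains sum to -0.179 + 0.02 + 0.312 = 0.153.
g_alb = 0.2498 − 0.153 = 0.10.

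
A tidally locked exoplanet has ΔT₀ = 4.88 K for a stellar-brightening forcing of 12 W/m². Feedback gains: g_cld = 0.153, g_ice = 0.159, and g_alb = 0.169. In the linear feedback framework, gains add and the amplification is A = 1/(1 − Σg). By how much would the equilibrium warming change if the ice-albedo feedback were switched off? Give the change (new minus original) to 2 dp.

Original: g = 0.481, ΔT = 4.88/(1−0.481) = 9.4027 K.
Without ice-albedo: g' = 0.322, ΔT' = 4.88/(1−0.322) = 7.1976 K.
Change = 7.1976 − 9.4027 = -2.21 K.

-2.21 K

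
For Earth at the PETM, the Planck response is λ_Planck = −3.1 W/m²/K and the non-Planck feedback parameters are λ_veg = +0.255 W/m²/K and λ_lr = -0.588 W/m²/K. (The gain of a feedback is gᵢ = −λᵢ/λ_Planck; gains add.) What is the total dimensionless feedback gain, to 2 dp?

-0.11

Convert to gains: g_veg = 0.255/3.1 = 0.08226; g_lr = -0.588/3.1 = -0.1897.
Total gain g = -0.10744.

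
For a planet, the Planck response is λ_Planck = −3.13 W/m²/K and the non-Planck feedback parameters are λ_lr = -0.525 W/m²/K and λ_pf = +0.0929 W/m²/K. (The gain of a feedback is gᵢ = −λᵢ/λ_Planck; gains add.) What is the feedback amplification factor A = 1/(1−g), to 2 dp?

0.88

Convert to gains: g_lr = -0.525/3.13 = -0.1677; g_pf = 0.0929/3.13 = 0.02968.
Total gain g = -0.13802.
A = 1/(1 + 0.13802) = 0.88.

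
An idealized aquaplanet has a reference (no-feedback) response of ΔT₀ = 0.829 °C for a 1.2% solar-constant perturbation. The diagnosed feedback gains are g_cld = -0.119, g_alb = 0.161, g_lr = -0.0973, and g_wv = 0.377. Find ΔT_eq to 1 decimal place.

Total gain g = -0.119 + 0.161 − 0.0973 + 0.377 = 0.3217.
Amplification A = 1/(1 − 0.3217) = 1.474.
ΔT = 0.829 × 1.474 = 1.2 °C.

1.2 °C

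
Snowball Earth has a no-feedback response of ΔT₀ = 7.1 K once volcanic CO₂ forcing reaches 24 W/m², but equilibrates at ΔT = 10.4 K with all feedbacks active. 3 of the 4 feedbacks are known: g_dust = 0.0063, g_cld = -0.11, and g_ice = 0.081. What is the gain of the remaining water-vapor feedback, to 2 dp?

Amplification A = ΔT/ΔT₀ = 10.4/7.1 = 1.465.
Total gain g = 1 − 1/A = 1 − 1/1.465 = 0.3174.
Known gains sum to 0.0063 − 0.11 + 0.081 = -0.0227.
g_wv = 0.3174 + 0.0227 = 0.34.

0.34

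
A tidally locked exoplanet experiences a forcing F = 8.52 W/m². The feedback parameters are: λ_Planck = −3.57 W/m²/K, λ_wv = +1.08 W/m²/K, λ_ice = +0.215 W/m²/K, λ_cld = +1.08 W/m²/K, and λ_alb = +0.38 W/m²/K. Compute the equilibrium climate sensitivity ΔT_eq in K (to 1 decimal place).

10.5 K

Net feedback parameter λ = (−3.57) + (+1.08) + (+0.215) + (+1.08) + (+0.38) = -0.815 W/m²/K.
ΔT = −F/λ = −8.52/(-0.815) = 10.5 K.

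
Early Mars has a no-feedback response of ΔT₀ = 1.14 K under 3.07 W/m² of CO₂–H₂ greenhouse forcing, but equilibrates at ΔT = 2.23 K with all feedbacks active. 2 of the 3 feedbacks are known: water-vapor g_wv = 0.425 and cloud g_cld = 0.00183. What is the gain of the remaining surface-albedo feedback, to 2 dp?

0.06

Amplification A = ΔT/ΔT₀ = 2.23/1.14 = 1.956.
Total gain g = 1 − 1/A = 1 − 1/1.956 = 0.4888.
Known gains sum to 0.425 + 0.00183 = 0.42683.
g_alb = 0.4888 − 0.42683 = 0.06.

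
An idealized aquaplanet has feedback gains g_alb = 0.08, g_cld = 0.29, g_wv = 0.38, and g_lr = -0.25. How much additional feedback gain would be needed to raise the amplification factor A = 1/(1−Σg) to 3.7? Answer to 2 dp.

Current total gain = 0.5.
Target gain for A = 3.7: g* = 1 − 1/3.7 = 0.7297.
Additional gain needed = 0.7297 − 0.5 = 0.23.

0.23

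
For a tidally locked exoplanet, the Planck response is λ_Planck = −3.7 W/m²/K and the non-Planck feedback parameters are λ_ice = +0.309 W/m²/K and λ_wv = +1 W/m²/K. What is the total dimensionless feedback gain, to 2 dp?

0.35

Convert to gains: g_ice = 0.309/3.7 = 0.08351; g_wv = 1/3.7 = 0.2703.
Total gain g = 0.35381.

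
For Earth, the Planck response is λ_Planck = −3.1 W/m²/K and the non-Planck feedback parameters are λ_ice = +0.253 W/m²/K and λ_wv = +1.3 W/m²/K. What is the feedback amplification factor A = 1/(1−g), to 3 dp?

Convert to gains: g_ice = 0.253/3.1 = 0.08161; g_wv = 1.3/3.1 = 0.4194.
Total gain g = 0.50101.
A = 1/(1 − 0.50101) = 2.004.

2.004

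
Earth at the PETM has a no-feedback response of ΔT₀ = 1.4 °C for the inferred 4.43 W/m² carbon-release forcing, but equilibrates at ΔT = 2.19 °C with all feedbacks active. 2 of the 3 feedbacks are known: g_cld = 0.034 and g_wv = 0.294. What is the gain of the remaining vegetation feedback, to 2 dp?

0.03

Amplification A = ΔT/ΔT₀ = 2.19/1.4 = 1.564.
Total gain g = 1 − 1/A = 1 − 1/1.564 = 0.3606.
Known gains sum to 0.034 + 0.294 = 0.328.
g_veg = 0.3606 − 0.328 = 0.03.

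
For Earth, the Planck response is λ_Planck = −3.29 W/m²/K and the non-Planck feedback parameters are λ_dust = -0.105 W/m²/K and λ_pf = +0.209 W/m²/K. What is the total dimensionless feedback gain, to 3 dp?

Convert to gains: g_dust = -0.105/3.29 = -0.03191; g_pf = 0.209/3.29 = 0.06353.
Total gain g = 0.03162.

0.032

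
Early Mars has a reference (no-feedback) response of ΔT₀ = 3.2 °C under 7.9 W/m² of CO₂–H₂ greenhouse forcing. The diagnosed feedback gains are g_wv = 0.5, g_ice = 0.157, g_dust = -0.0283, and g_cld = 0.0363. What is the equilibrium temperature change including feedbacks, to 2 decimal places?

9.55 °C

Total gain g = 0.5 + 0.157 − 0.0283 + 0.0363 = 0.665.
Amplification A = 1/(1 − 0.665) = 2.985.
ΔT = 3.2 × 2.985 = 9.55 °C.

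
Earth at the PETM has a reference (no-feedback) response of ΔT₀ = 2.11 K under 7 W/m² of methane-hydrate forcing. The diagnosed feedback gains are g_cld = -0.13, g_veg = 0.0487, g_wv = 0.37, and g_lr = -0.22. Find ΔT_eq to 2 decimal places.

Total gain g = -0.13 + 0.0487 + 0.37 − 0.22 = 0.0687.
Amplification A = 1/(1 − 0.0687) = 1.074.
ΔT = 2.11 × 1.074 = 2.27 K.

2.27 K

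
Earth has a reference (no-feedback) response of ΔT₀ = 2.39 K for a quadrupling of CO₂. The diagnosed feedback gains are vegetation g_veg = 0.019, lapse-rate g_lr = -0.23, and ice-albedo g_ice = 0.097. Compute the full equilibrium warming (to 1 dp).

Total gain g = 0.019 − 0.23 + 0.097 = -0.114.
Amplification A = 1/(1 + 0.114) = 0.8977.
ΔT = 2.39 × 0.8977 = 2.1 K.

2.1 K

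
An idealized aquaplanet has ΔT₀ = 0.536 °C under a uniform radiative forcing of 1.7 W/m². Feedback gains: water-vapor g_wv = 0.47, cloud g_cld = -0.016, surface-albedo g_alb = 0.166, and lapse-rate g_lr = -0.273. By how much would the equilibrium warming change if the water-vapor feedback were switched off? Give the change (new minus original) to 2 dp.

Original: g = 0.347, ΔT = 0.536/(1−0.347) = 0.8208 °C.
Without water-vapor: g' = -0.123, ΔT' = 0.536/(1+0.123) = 0.4773 °C.
Change = 0.4773 − 0.8208 = -0.34 °C.

-0.34 °C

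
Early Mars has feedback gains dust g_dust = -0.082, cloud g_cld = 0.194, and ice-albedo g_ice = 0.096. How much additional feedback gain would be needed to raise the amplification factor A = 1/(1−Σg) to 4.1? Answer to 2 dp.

Current total gain = 0.208.
Target gain for A = 4.1: g* = 1 − 1/4.1 = 0.7561.
Additional gain needed = 0.7561 − 0.208 = 0.55.

0.55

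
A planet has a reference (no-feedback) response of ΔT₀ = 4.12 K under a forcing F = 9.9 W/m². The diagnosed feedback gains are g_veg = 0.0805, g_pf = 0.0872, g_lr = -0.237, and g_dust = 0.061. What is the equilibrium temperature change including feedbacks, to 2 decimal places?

4.09 K

Total gain g = 0.0805 + 0.0872 − 0.237 + 0.061 = -0.0083.
Amplification A = 1/(1 + 0.0083) = 0.9918.
ΔT = 4.12 × 0.9918 = 4.09 K.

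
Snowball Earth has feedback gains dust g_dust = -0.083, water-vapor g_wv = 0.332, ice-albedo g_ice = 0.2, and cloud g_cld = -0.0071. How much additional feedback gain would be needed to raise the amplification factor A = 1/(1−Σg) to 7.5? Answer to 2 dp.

Current total gain = 0.4419.
Target gain for A = 7.5: g* = 1 − 1/7.5 = 0.8667.
Additional gain needed = 0.8667 − 0.4419 = 0.42.

0.42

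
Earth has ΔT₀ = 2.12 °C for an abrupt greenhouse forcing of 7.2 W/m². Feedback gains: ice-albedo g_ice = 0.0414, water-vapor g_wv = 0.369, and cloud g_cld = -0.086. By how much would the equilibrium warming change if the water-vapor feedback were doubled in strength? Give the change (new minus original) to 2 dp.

3.78 °C

Original: g = 0.3244, ΔT = 2.12/(1−0.3244) = 3.1380 °C.
With doubled water-vapor: g' = 0.6934, ΔT' = 2.12/(1−0.6934) = 6.9145 °C.
Change = 6.9145 − 3.1380 = 3.78 °C.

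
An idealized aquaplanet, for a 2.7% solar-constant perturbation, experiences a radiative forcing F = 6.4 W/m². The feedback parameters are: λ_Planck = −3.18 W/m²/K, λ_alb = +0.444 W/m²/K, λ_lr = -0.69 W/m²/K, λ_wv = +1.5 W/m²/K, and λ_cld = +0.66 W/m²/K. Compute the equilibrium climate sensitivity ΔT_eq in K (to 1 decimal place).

5.1 K

Net feedback parameter λ = (−3.18) + (+0.444) + (-0.69) + (+1.5) + (+0.66) = -1.266 W/m²/K.
ΔT = −F/λ = −6.4/(-1.266) = 5.1 K.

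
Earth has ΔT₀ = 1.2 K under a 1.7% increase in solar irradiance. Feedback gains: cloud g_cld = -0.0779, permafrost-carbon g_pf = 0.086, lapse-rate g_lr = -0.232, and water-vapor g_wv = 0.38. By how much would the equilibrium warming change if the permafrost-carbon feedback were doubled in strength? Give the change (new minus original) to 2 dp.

Original: g = 0.1561, ΔT = 1.2/(1−0.1561) = 1.4220 K.
With doubled permafrost-carbon: g' = 0.2421, ΔT' = 1.2/(1−0.2421) = 1.5833 K.
Change = 1.5833 − 1.4220 = 0.16 K.

0.16 K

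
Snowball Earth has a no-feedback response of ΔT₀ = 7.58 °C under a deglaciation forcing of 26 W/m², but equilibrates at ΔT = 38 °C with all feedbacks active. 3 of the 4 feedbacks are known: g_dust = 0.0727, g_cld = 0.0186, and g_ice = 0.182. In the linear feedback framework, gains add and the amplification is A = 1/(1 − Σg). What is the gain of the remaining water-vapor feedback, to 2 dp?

0.53

Amplification A = ΔT/ΔT₀ = 38/7.58 = 5.013.
Total gain g = 1 − 1/A = 1 − 1/5.013 = 0.8005.
Known gains sum to 0.0727 + 0.0186 + 0.182 = 0.2733.
g_wv = 0.8005 − 0.2733 = 0.53.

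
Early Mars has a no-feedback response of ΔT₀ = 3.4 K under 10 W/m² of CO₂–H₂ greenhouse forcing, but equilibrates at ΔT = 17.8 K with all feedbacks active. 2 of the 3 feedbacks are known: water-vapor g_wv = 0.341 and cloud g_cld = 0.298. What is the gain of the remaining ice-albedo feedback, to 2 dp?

Amplification A = ΔT/ΔT₀ = 17.8/3.4 = 5.235.
Total gain g = 1 − 1/A = 1 − 1/5.235 = 0.809.
Known gains sum to 0.341 + 0.298 = 0.639.
g_ice = 0.809 − 0.639 = 0.17.

0.17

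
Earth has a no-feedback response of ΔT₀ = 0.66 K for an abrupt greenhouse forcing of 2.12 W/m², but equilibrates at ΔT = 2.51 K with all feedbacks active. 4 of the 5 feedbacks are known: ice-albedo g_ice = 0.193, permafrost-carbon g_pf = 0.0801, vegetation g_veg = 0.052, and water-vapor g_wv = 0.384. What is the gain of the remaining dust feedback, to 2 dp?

0.03

Amplification A = ΔT/ΔT₀ = 2.51/0.66 = 3.803.
Total gain g = 1 − 1/A = 1 − 1/3.803 = 0.737.
Known gains sum to 0.193 + 0.0801 + 0.052 + 0.384 = 0.7091.
g_dust = 0.737 − 0.7091 = 0.03.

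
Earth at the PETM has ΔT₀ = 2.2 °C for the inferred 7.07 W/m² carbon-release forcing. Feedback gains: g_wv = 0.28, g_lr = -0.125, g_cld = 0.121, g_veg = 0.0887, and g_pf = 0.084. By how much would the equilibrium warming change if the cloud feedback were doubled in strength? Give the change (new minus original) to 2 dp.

1.12 °C

Original: g = 0.4487, ΔT = 2.2/(1−0.4487) = 3.9906 °C.
With doubled cloud: g' = 0.5697, ΔT' = 2.2/(1−0.5697) = 5.1127 °C.
Change = 5.1127 − 3.9906 = 1.12 °C.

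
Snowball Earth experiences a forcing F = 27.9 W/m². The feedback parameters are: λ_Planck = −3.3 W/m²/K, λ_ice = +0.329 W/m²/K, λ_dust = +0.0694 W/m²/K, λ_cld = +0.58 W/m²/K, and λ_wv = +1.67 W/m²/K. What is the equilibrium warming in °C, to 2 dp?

42.82 °C

Net feedback parameter λ = (−3.3) + (+0.329) + (+0.0694) + (+0.58) + (+1.67) = -0.6516 W/m²/K.
ΔT = −F/λ = −27.9/(-0.6516) = 42.82 °C.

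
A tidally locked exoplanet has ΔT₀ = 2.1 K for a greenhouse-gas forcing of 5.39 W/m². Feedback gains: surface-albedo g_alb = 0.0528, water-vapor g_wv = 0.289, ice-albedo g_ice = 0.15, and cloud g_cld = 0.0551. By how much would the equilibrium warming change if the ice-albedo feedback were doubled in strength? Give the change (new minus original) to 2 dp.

Original: g = 0.5469, ΔT = 2.1/(1−0.5469) = 4.6347 K.
With doubled ice-albedo: g' = 0.6969, ΔT' = 2.1/(1−0.6969) = 6.9284 K.
Change = 6.9284 − 4.6347 = 2.29 K.

2.29 K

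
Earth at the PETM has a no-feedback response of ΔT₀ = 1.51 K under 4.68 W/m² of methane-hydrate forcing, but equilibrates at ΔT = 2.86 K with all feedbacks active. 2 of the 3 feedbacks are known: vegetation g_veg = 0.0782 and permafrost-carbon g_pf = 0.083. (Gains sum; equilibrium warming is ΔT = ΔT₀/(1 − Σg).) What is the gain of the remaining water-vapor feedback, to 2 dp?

Amplification A = ΔT/ΔT₀ = 2.86/1.51 = 1.894.
Total gain g = 1 − 1/A = 1 − 1/1.894 = 0.472.
Known gains sum to 0.0782 + 0.083 = 0.1612.
g_wv = 0.472 − 0.1612 = 0.31.

0.31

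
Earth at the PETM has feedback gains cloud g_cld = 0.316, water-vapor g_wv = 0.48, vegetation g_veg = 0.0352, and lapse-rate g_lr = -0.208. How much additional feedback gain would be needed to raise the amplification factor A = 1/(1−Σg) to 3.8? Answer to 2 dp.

0.11

Current total gain = 0.6232.
Target gain for A = 3.8: g* = 1 − 1/3.8 = 0.7368.
Additional gain needed = 0.7368 − 0.6232 = 0.11.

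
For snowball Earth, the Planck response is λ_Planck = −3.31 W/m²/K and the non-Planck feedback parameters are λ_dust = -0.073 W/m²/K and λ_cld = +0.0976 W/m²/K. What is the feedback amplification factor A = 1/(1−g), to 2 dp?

1.01

Convert to gains: g_dust = -0.073/3.31 = -0.02205; g_cld = 0.0976/3.31 = 0.02949.
Total gain g = 0.00744.
A = 1/(1 − 0.00744) = 1.01.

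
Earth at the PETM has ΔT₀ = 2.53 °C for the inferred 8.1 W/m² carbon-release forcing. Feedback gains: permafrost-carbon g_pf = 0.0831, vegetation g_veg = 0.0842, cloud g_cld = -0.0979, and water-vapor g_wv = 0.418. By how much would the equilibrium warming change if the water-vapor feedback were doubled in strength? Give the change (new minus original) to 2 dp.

Original: g = 0.4874, ΔT = 2.53/(1−0.4874) = 4.9356 °C.
With doubled water-vapor: g' = 0.9054, ΔT' = 2.53/(1−0.9054) = 26.7442 °C.
Change = 26.7442 − 4.9356 = 21.81 °C.

21.81 °C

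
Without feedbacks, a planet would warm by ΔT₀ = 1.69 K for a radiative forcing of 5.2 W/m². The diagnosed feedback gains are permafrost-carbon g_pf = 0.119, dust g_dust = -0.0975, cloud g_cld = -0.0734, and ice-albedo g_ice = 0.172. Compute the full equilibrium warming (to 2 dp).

1.92 K

Total gain g = 0.119 − 0.0975 − 0.0734 + 0.172 = 0.1201.
Amplification A = 1/(1 − 0.1201) = 1.136.
ΔT = 1.69 × 1.136 = 1.92 K.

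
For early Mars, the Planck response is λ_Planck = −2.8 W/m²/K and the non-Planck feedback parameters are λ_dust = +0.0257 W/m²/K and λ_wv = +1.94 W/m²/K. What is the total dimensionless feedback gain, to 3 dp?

Convert to gains: g_dust = 0.0257/2.8 = 0.009179; g_wv = 1.94/2.8 = 0.6929.
Total gain g = 0.702079.

0.702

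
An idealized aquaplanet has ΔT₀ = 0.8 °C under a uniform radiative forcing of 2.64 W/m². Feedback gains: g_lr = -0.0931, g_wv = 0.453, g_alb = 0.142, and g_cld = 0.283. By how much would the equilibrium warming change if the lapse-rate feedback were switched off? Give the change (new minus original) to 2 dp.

2.84 °C

Original: g = 0.7849, ΔT = 0.8/(1−0.7849) = 3.7192 °C.
Without lapse-rate: g' = 0.878, ΔT' = 0.8/(1−0.878) = 6.5574 °C.
Change = 6.5574 − 3.7192 = 2.84 °C.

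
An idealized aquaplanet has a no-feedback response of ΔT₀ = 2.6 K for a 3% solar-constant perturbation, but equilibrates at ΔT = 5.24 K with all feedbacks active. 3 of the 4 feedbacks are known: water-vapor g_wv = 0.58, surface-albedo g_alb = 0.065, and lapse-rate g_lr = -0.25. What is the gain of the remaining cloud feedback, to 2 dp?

Amplification A = ΔT/ΔT₀ = 5.24/2.6 = 2.015.
Total gain g = 1 − 1/A = 1 − 1/2.015 = 0.5037.
Known gains sum to 0.58 + 0.065 − 0.25 = 0.395.
g_cld = 0.5037 − 0.395 = 0.11.

0.11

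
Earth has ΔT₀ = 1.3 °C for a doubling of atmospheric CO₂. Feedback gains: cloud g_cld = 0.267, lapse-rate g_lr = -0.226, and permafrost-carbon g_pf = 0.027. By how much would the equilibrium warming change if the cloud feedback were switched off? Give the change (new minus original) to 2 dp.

-0.31 °C

Original: g = 0.068, ΔT = 1.3/(1−0.068) = 1.3948 °C.
Without cloud: g' = -0.199, ΔT' = 1.3/(1+0.199) = 1.0842 °C.
Change = 1.0842 − 1.3948 = -0.31 °C.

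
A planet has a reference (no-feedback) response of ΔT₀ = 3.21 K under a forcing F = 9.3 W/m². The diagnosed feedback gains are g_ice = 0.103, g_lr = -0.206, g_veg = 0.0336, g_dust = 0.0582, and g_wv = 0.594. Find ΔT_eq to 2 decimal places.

7.69 K

Total gain g = 0.103 − 0.206 + 0.0336 + 0.0582 + 0.594 = 0.5828.
Amplification A = 1/(1 − 0.5828) = 2.397.
ΔT = 3.21 × 2.397 = 7.69 K.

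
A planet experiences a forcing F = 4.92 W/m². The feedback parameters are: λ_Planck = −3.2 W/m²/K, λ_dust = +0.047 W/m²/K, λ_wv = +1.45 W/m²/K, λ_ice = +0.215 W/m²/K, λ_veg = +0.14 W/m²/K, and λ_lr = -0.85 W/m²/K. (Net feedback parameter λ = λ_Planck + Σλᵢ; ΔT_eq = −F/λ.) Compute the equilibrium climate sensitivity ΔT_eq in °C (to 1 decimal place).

Net feedback parameter λ = (−3.2) + (+0.047) + (+1.45) + (+0.215) + (+0.14) + (-0.85) = -2.198 W/m²/K.
ΔT = −F/λ = −4.92/(-2.198) = 2.2 °C.

2.2 °C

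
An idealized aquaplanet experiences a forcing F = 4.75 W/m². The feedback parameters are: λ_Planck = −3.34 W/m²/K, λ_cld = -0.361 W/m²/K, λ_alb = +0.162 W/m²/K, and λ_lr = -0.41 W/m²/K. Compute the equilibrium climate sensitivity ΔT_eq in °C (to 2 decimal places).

1.20 °C

Net feedback parameter λ = (−3.34) + (-0.361) + (+0.162) + (-0.41) = -3.949 W/m²/K.
ΔT = −F/λ = −4.75/(-3.949) = 1.20 °C.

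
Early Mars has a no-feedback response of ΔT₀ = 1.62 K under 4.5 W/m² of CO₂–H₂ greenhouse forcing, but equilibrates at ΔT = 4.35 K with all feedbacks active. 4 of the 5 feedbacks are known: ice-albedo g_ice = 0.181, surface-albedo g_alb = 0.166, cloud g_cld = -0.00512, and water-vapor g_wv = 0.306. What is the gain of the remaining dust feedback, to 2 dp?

Amplification A = ΔT/ΔT₀ = 4.35/1.62 = 2.685.
Total gain g = 1 − 1/A = 1 − 1/2.685 = 0.6276.
Known gains sum to 0.181 + 0.166 − 0.00512 + 0.306 = 0.64788.
g_dust = 0.6276 − 0.64788 = -0.02.

-0.02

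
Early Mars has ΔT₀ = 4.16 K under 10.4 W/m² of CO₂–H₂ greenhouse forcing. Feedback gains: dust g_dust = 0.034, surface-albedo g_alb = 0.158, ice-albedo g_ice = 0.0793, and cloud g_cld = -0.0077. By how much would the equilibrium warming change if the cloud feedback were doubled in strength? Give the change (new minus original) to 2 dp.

-0.06 K

Original: g = 0.2636, ΔT = 4.16/(1−0.2636) = 5.6491 K.
With doubled cloud: g' = 0.2559, ΔT' = 4.16/(1−0.2559) = 5.5906 K.
Change = 5.5906 − 5.6491 = -0.06 K.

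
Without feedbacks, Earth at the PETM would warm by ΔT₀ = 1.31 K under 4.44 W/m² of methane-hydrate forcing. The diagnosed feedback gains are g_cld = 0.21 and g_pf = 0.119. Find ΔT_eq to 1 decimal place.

Total gain g = 0.21 + 0.119 = 0.329.
Amplification A = 1/(1 − 0.329) = 1.49.
ΔT = 1.31 × 1.49 = 2.0 K.

2.0 K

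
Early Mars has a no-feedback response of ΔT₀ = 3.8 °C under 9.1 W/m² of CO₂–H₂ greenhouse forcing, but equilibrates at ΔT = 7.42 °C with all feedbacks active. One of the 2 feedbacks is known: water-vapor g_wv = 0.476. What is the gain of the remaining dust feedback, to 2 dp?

0.01

Amplification A = ΔT/ΔT₀ = 7.42/3.8 = 1.953.
Total gain g = 1 − 1/A = 1 − 1/1.953 = 0.488.
The known gain is 0.476.
g_dust = 0.488 − 0.476 = 0.01.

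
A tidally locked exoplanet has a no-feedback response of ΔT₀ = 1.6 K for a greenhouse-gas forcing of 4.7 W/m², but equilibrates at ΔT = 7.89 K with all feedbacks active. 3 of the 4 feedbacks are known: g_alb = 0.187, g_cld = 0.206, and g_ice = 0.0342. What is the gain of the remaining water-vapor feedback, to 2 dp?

0.37

Amplification A = ΔT/ΔT₀ = 7.89/1.6 = 4.931.
Total gain g = 1 − 1/A = 1 − 1/4.931 = 0.7972.
Known gains sum to 0.187 + 0.206 + 0.0342 = 0.4272.
g_wv = 0.7972 − 0.4272 = 0.37.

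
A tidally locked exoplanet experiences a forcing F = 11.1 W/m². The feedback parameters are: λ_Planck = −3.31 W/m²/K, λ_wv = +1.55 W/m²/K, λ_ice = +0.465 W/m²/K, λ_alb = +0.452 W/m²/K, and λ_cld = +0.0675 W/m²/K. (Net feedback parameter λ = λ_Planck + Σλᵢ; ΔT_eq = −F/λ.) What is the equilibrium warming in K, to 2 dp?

14.31 K

Net feedback parameter λ = (−3.31) + (+1.55) + (+0.465) + (+0.452) + (+0.0675) = -0.7755 W/m²/K.
ΔT = −F/λ = −11.1/(-0.7755) = 14.31 K.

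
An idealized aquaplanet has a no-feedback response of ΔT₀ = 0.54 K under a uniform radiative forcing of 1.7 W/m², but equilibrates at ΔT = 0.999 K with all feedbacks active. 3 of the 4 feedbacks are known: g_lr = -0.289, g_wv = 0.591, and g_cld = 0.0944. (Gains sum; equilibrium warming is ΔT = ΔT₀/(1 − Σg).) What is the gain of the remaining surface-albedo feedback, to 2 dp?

Amplification A = ΔT/ΔT₀ = 0.999/0.54 = 1.85.
Total gain g = 1 − 1/A = 1 − 1/1.85 = 0.4595.
Known gains sum to -0.289 + 0.591 + 0.0944 = 0.3964.
g_alb = 0.4595 − 0.3964 = 0.06.

0.06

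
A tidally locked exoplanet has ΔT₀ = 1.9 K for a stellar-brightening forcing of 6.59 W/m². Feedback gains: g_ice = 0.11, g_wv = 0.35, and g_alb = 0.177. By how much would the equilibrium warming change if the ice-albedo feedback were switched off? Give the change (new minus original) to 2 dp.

-1.22 K

Original: g = 0.637, ΔT = 1.9/(1−0.637) = 5.2342 K.
Without ice-albedo: g' = 0.527, ΔT' = 1.9/(1−0.527) = 4.0169 K.
Change = 4.0169 − 5.2342 = -1.22 K.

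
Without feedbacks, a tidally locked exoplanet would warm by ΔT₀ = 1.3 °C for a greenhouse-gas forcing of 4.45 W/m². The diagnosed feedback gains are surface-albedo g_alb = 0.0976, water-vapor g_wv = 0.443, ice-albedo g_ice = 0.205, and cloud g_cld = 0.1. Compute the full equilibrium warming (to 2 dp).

Total gain g = 0.0976 + 0.443 + 0.205 + 0.1 = 0.8456.
Amplification A = 1/(1 − 0.8456) = 6.477.
ΔT = 1.3 × 6.477 = 8.42 °C.

8.42 °C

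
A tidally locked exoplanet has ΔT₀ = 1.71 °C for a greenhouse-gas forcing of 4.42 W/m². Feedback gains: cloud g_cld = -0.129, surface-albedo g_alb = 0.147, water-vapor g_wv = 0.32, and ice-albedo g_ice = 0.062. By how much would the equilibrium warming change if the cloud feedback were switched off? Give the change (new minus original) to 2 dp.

0.78 °C

Original: g = 0.4, ΔT = 1.71/(1−0.4) = 2.8500 °C.
Without cloud: g' = 0.529, ΔT' = 1.71/(1−0.529) = 3.6306 °C.
Change = 3.6306 − 2.8500 = 0.78 °C.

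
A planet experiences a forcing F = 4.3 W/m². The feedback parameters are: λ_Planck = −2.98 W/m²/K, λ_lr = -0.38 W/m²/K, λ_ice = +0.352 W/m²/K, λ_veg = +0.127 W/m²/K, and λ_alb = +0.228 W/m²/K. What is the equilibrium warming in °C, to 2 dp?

1.62 °C

Net feedback parameter λ = (−2.98) + (-0.38) + (+0.352) + (+0.127) + (+0.228) = -2.653 W/m²/K.
ΔT = −F/λ = −4.3/(-2.653) = 1.62 °C.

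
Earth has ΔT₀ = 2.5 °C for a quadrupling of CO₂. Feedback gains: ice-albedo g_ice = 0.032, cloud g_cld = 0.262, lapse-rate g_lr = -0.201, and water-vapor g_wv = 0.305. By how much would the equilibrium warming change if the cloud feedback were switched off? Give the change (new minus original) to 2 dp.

-1.26 °C

Original: g = 0.398, ΔT = 2.5/(1−0.398) = 4.1528 °C.
Without cloud: g' = 0.136, ΔT' = 2.5/(1−0.136) = 2.8935 °C.
Change = 2.8935 − 4.1528 = -1.26 °C.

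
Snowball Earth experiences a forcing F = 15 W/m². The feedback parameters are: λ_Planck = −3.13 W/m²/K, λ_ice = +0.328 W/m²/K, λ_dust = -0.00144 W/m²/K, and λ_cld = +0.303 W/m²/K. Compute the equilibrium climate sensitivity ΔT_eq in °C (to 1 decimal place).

6.0 °C

Net feedback parameter λ = (−3.13) + (+0.328) + (-0.00144) + (+0.303) = -2.50044 W/m²/K.
ΔT = −F/λ = −15/(-2.50044) = 6.0 °C.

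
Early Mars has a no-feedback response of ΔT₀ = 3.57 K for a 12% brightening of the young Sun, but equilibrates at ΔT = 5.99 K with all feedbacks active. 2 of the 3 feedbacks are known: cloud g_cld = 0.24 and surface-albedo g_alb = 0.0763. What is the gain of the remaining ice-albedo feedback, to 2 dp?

0.09

Amplification A = ΔT/ΔT₀ = 5.99/3.57 = 1.678.
Total gain g = 1 − 1/A = 1 − 1/1.678 = 0.4041.
Known gains sum to 0.24 + 0.0763 = 0.3163.
g_ice = 0.4041 − 0.3163 = 0.09.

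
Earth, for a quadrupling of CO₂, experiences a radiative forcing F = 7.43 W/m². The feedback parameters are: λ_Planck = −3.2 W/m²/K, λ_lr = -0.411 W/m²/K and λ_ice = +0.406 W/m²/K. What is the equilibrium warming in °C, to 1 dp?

Net feedback parameter λ = (−3.2) + (-0.411) + (+0.406) = -3.205 W/m²/K.
ΔT = −F/λ = −7.43/(-3.205) = 2.3 °C.

2.3 °C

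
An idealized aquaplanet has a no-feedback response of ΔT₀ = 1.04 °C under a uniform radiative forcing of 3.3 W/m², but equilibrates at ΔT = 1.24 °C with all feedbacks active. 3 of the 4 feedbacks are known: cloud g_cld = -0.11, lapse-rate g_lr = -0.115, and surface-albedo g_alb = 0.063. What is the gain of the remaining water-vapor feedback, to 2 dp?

0.32

Amplification A = ΔT/ΔT₀ = 1.24/1.04 = 1.192.
Total gain g = 1 − 1/A = 1 − 1/1.192 = 0.1611.
Known gains sum to -0.11 − 0.115 + 0.063 = -0.162.
g_wv = 0.1611 + 0.162 = 0.32.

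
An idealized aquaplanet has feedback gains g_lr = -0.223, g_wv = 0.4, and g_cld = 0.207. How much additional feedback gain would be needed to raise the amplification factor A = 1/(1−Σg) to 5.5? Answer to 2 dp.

0.43

Current total gain = 0.384.
Target gain for A = 5.5: g* = 1 − 1/5.5 = 0.8182.
Additional gain needed = 0.8182 − 0.384 = 0.43.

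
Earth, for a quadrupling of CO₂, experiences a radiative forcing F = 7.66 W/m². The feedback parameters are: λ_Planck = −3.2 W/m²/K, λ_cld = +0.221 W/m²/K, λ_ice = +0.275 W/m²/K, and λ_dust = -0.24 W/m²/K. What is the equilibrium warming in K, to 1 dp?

Net feedback parameter λ = (−3.2) + (+0.221) + (+0.275) + (-0.24) = -2.944 W/m²/K.
ΔT = −F/λ = −7.66/(-2.944) = 2.6 K.

2.6 K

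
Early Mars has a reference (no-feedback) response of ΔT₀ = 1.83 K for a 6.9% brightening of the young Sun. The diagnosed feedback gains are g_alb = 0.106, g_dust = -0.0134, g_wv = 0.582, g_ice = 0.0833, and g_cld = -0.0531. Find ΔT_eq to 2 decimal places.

6.20 K

Total gain g = 0.106 − 0.0134 + 0.582 + 0.0833 − 0.0531 = 0.7048.
Amplification A = 1/(1 − 0.7048) = 3.388.
ΔT = 1.83 × 3.388 = 6.20 K.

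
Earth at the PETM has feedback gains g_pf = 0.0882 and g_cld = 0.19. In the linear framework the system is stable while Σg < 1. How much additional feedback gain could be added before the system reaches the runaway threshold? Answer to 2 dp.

0.72

Current total gain = 0.0882 + 0.19 = 0.2782.
Margin to runaway = 1 − 0.2782 = 0.72.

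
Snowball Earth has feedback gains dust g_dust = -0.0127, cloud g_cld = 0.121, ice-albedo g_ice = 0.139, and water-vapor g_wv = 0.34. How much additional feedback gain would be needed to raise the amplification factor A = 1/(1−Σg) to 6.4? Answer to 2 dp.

0.26

Current total gain = 0.5873.
Target gain for A = 6.4: g* = 1 − 1/6.4 = 0.8438.
Additional gain needed = 0.8438 − 0.5873 = 0.26.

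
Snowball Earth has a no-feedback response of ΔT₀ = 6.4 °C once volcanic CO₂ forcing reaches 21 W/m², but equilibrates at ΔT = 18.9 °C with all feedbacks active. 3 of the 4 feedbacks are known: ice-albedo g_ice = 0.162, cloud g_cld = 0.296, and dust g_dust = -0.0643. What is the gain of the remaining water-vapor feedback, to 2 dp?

Amplification A = ΔT/ΔT₀ = 18.9/6.4 = 2.953.
Total gain g = 1 − 1/A = 1 − 1/2.953 = 0.6614.
Known gains sum to 0.162 + 0.296 − 0.0643 = 0.3937.
g_wv = 0.6614 − 0.3937 = 0.27.

0.27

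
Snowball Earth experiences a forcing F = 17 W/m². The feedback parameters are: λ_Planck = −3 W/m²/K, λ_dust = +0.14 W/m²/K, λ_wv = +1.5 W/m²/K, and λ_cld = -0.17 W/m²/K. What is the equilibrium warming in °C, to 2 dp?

Net feedback parameter λ = (−3) + (+0.14) + (+1.5) + (-0.17) = -1.53 W/m²/K.
ΔT = −F/λ = −17/(-1.53) = 11.11 °C.

11.11 °C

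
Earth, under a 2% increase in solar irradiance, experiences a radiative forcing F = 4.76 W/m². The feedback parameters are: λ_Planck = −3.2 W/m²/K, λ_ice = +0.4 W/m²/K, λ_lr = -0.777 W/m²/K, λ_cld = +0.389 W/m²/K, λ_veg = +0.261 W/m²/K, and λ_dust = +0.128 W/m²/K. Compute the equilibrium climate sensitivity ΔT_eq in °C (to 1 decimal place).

1.7 °C

Net feedback parameter λ = (−3.2) + (+0.4) + (-0.777) + (+0.389) + (+0.261) + (+0.128) = -2.799 W/m²/K.
ΔT = −F/λ = −4.76/(-2.799) = 1.7 °C.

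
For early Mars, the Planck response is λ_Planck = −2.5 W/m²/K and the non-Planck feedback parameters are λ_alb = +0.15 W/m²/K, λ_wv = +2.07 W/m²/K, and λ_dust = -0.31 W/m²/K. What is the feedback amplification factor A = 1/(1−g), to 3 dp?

4.237

Convert to gains: g_alb = 0.15/2.5 = 0.06; g_wv = 2.07/2.5 = 0.828; g_dust = -0.31/2.5 = -0.124.
Total gain g = 0.764.
A = 1/(1 − 0.764) = 4.237.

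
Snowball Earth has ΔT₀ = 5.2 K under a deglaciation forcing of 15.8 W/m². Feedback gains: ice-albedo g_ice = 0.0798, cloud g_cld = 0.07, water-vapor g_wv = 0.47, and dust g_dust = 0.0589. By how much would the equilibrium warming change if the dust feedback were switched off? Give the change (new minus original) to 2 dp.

Original: g = 0.6787, ΔT = 5.2/(1−0.6787) = 16.1843 K.
Without dust: g' = 0.6198, ΔT' = 5.2/(1−0.6198) = 13.6770 K.
Change = 13.6770 − 16.1843 = -2.51 K.

-2.51 K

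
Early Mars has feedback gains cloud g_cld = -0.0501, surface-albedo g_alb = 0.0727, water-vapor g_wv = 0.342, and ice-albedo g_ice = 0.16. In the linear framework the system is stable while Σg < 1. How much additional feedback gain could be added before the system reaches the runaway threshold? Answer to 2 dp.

0.48

Current total gain = -0.0501 + 0.0727 + 0.342 + 0.16 = 0.5246.
Margin to runaway = 1 − 0.5246 = 0.48.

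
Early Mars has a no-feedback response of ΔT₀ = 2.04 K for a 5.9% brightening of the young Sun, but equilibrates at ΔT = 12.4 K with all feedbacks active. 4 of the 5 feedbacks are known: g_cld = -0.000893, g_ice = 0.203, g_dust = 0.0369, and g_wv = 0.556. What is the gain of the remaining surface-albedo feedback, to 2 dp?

0.04

Amplification A = ΔT/ΔT₀ = 12.4/2.04 = 6.078.
Total gain g = 1 − 1/A = 1 − 1/6.078 = 0.8355.
Known gains sum to -0.000893 + 0.203 + 0.0369 + 0.556 = 0.795007.
g_alb = 0.8355 − 0.795007 = 0.04.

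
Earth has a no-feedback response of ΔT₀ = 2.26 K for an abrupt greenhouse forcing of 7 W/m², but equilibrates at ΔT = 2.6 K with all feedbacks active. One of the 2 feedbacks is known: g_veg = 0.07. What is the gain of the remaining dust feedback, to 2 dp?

Amplification A = ΔT/ΔT₀ = 2.6/2.26 = 1.15.
Total gain g = 1 − 1/A = 1 − 1/1.15 = 0.1304.
The known gain is 0.07.
g_dust = 0.1304 − 0.07 = 0.06.

0.06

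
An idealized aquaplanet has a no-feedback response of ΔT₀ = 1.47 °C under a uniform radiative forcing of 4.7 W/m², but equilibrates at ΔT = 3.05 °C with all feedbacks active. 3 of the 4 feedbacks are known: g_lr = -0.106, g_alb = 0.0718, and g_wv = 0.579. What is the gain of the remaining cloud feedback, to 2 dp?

-0.03

Amplification A = ΔT/ΔT₀ = 3.05/1.47 = 2.075.
Total gain g = 1 − 1/A = 1 − 1/2.075 = 0.5181.
Known gains sum to -0.106 + 0.0718 + 0.579 = 0.5448.
g_cld = 0.5181 − 0.5448 = -0.03.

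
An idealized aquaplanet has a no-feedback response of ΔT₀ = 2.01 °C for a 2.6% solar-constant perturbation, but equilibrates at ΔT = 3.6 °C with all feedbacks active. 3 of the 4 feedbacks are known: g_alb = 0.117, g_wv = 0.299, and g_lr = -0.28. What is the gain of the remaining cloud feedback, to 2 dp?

0.31

Amplification A = ΔT/ΔT₀ = 3.6/2.01 = 1.791.
Total gain g = 1 − 1/A = 1 − 1/1.791 = 0.4417.
Known gains sum to 0.117 + 0.299 − 0.28 = 0.136.
g_cld = 0.4417 − 0.136 = 0.31.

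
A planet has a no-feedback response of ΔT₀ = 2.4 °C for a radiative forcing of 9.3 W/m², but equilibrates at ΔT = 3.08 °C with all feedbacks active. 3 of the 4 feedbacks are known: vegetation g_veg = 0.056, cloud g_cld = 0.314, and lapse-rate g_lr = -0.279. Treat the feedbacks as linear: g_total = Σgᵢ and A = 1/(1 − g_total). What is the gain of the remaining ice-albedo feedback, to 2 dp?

Amplification A = ΔT/ΔT₀ = 3.08/2.4 = 1.283.
Total gain g = 1 − 1/A = 1 − 1/1.283 = 0.2206.
Known gains sum to 0.056 + 0.314 − 0.279 = 0.091.
g_ice = 0.2206 − 0.091 = 0.13.

0.13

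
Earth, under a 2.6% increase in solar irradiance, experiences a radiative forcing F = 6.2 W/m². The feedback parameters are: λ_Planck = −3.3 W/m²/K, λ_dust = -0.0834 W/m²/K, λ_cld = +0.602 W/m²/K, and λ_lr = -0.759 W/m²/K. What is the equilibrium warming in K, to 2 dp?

Net feedback parameter λ = (−3.3) + (-0.0834) + (+0.602) + (-0.759) = -3.5404 W/m²/K.
ΔT = −F/λ = −6.2/(-3.5404) = 1.75 K.

1.75 K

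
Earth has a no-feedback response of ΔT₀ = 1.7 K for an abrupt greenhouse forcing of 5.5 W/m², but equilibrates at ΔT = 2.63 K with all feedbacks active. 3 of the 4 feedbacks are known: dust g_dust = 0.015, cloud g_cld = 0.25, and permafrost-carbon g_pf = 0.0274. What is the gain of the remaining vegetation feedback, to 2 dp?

0.06

Amplification A = ΔT/ΔT₀ = 2.63/1.7 = 1.547.
Total gain g = 1 − 1/A = 1 − 1/1.547 = 0.3536.
Known gains sum to 0.015 + 0.25 + 0.0274 = 0.2924.
g_veg = 0.3536 − 0.2924 = 0.06.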